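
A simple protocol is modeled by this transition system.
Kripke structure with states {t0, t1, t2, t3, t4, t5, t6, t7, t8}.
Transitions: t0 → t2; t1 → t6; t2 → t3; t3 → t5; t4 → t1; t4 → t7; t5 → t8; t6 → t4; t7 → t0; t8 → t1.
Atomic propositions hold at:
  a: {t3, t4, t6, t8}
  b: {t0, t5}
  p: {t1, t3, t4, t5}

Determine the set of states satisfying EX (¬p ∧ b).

Sat(¬p) = {t0, t2, t6, t7, t8}
Sat(¬p ∧ b) = {t0}
Sat(EX (¬p ∧ b)) = {s : some successor in {t0}} = {t7}

{t7}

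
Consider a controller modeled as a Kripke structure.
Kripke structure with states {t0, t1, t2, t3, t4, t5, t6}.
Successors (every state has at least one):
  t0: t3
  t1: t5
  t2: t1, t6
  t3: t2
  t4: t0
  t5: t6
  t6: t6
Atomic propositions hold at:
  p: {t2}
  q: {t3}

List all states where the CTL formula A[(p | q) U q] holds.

{t3}

Sat(p | q) = {t2, t3}
A[(p | q) U q]: least fixpoint, start Z0 = Sat(q) = {t3}, add states in Sat(p | q) with every successor in Z. Already a fixed point.
Sat(A[(p | q) U q]) = {t3}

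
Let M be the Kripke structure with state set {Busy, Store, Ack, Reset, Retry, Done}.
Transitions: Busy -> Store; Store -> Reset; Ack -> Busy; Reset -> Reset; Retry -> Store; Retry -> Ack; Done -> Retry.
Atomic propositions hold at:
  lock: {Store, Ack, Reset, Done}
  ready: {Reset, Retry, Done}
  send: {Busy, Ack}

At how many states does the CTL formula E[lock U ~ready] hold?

3

Sat(~ready) = {Busy, Store, Ack}
E[lock U ~ready]: least fixpoint, start Z0 = Sat(~ready) = {Busy, Store, Ack}, add states in Sat(lock) with some successor in Z. Already a fixed point.
Sat(E[lock U ~ready]) = {Busy, Store, Ack}
|Sat(E[lock U ~ready])| = |{Busy, Store, Ack}| = 3.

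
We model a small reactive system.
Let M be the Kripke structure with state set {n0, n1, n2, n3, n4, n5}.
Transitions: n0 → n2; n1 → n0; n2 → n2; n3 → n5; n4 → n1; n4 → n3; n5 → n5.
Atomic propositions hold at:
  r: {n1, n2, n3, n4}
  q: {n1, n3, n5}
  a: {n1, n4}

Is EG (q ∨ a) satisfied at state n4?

Sat(q ∨ a) = {n1, n3, n4, n5}
EG (q ∨ a): greatest fixpoint, start Z0 = {n1, n3, n4, n5}, keep only states in Sat with some successor in Z. Z1 = {n3, n4, n5}; fixed.
Sat(EG (q ∨ a)) = {n3, n4, n5}
n4 ∈ Sat(EG (q ∨ a)) = {n3, n4, n5}, so the formula holds at n4.

Yes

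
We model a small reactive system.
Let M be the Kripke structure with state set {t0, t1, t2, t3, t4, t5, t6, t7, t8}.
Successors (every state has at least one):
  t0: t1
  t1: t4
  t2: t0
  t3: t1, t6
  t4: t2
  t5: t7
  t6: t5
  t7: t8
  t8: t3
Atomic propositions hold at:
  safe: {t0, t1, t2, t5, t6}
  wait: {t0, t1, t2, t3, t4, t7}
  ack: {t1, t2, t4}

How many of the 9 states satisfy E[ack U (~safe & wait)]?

Sat(~safe) = {t3, t4, t7, t8}
Sat(~safe & wait) = {t3, t4, t7}
E[ack U (~safe & wait)]: least fixpoint, start Z0 = Sat((~safe & wait)) = {t3, t4, t7}, add states in Sat(ack) with some successor in Z. Z1 = {t1, t3, t4, t7}; fixed.
Sat(E[ack U (~safe & wait)]) = {t1, t3, t4, t7}
|Sat(E[ack U (~safe & wait)])| = |{t1, t3, t4, t7}| = 4.

4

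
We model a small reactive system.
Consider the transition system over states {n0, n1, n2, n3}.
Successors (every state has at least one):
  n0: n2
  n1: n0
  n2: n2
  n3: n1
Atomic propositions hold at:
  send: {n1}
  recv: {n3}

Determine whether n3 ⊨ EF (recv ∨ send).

Yes

Sat(recv ∨ send) = {n1, n3}
EF (recv ∨ send): least fixpoint, start Z0 = {n1, n3}, add states with some successor in Z. Already a fixed point.
Sat(EF (recv ∨ send)) = {n1, n3}
n3 ∈ Sat(EF (recv ∨ send)) = {n1, n3}, so the formula holds at n3.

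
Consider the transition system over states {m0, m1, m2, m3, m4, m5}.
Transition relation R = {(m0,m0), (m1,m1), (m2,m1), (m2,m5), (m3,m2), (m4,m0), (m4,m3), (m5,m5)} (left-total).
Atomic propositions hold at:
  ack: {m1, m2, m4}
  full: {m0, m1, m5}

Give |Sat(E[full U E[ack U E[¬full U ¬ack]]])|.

Sat(¬full) = {m2, m3, m4}
Sat(¬ack) = {m0, m3, m5}
E[¬full U ¬ack]: least fixpoint, start Z0 = Sat(¬ack) = {m0, m3, m5}, add states in Sat(¬full) with some successor in Z. Z1 = {m0, m2, m3, m4, m5}; fixed.
Sat(E[¬full U ¬ack]) = {m0, m2, m3, m4, m5}
E[ack U E[¬full U ¬ack]]: least fixpoint, start Z0 = Sat(E[¬full U ¬ack]) = {m0, m2, m3, m4, m5}, add states in Sat(ack) with some successor in Z. Already a fixed point.
Sat(E[ack U E[¬full U ¬ack]]) = {m0, m2, m3, m4, m5}
E[full U E[ack U E[¬full U ¬ack]]]: least fixpoint, start Z0 = Sat(E[ack U E[¬full U ¬ack]]) = {m0, m2, m3, m4, m5}, add states in Sat(full) with some successor in Z. Already a fixed point.
Sat(E[full U E[ack U E[¬full U ¬ack]]]) = {m0, m2, m3, m4, m5}
|Sat(E[full U E[ack U E[¬full U ¬ack]]])| = |{m0, m2, m3, m4, m5}| = 5.

5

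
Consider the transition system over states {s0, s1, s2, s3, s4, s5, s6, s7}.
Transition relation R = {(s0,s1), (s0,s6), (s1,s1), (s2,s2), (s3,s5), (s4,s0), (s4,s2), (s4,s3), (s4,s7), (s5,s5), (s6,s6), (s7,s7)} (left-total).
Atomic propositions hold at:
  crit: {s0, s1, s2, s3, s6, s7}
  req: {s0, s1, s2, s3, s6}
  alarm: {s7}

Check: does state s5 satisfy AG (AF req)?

AF req: least fixpoint, start Z0 = {s0, s1, s2, s3, s6}, add states with every successor in Z. Already a fixed point.
Sat(AF req) = {s0, s1, s2, s3, s6}
AG (AF req): greatest fixpoint, start Z0 = {s0, s1, s2, s3, s6}, keep only states in Sat with every successor in Z. Z1 = {s0, s1, s2, s6}; fixed.
Sat(AG (AF req)) = {s0, s1, s2, s6}
s5 ∉ Sat(AG (AF req)) = {s0, s1, s2, s6}, so the formula does not hold at s5.

No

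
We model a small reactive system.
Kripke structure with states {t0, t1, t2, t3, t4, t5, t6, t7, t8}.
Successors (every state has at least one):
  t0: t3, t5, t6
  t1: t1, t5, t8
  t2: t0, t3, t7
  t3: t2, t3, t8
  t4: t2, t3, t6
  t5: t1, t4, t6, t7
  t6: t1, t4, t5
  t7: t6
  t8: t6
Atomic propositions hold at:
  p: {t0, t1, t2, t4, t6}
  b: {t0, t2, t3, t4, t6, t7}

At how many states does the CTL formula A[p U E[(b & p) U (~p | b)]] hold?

Sat(b & p) = {t0, t2, t4, t6}
Sat(~p) = {t3, t5, t7, t8}
Sat(~p | b) = {t0, t2, t3, t4, t5, t6, t7, t8}
E[(b & p) U (~p | b)]: least fixpoint, start Z0 = Sat((~p | b)) = {t0, t2, t3, t4, t5, t6, t7, t8}, add states in Sat(b & p) with some successor in Z. Already a fixed point.
Sat(E[(b & p) U (~p | b)]) = {t0, t2, t3, t4, t5, t6, t7, t8}
A[p U E[(b & p) U (~p | b)]]: least fixpoint, start Z0 = Sat(E[(b & p) U (~p | b)]) = {t0, t2, t3, t4, t5, t6, t7, t8}, add states in Sat(p) with every successor in Z. Already a fixed point.
Sat(A[p U E[(b & p) U (~p | b)]]) = {t0, t2, t3, t4, t5, t6, t7, t8}
|Sat(A[p U E[(b & p) U (~p | b)]])| = |{t0, t2, t3, t4, t5, t6, t7, t8}| = 8.

8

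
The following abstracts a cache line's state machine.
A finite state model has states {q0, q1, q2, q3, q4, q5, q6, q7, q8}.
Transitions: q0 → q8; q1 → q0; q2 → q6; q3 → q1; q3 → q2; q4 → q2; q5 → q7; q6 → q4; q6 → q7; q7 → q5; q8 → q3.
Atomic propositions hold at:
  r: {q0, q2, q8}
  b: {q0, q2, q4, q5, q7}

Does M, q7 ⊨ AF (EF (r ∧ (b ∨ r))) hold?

No

Sat(b ∨ r) = {q0, q2, q4, q5, q7, q8}
Sat(r ∧ (b ∨ r)) = {q0, q2, q8}
EF (r ∧ (b ∨ r)): least fixpoint, start Z0 = {q0, q2, q8}, add states with some successor in Z. Z1 = {q0, q1, q2, q3, q4, q8}; Z2 = {q0, q1, q2, q3, q4, q6, q8}; fixed.
Sat(EF (r ∧ (b ∨ r))) = {q0, q1, q2, q3, q4, q6, q8}
AF (EF (r ∧ (b ∨ r))): least fixpoint, start Z0 = {q0, q1, q2, q3, q4, q6, q8}, add states with every successor in Z. Already a fixed point.
Sat(AF (EF (r ∧ (b ∨ r)))) = {q0, q1, q2, q3, q4, q6, q8}
q7 ∉ Sat(AF (EF (r ∧ (b ∨ r)))) = {q0, q1, q2, q3, q4, q6, q8}, so the formula does not hold at q7.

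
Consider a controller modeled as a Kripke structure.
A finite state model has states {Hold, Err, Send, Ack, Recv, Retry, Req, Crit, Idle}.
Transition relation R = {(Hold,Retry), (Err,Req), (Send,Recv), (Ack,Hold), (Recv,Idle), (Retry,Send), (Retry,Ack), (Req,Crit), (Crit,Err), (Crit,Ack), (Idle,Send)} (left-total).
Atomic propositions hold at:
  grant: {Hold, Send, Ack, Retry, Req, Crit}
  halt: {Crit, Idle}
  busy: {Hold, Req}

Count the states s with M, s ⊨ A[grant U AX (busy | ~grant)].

Sat(~grant) = {Err, Recv, Idle}
Sat(busy | ~grant) = {Hold, Err, Recv, Req, Idle}
Sat(AX (busy | ~grant)) = {s : every successor in {Hold, Err, Recv, Req, Idle}} = {Err, Send, Ack, Recv}
A[grant U AX (busy | ~grant)]: least fixpoint, start Z0 = Sat(AX (busy | ~grant)) = {Err, Send, Ack, Recv}, add states in Sat(grant) with every successor in Z. Z1 = {Err, Send, Ack, Recv, Retry, Crit}; Z2 = {Hold, Err, Send, Ack, Recv, Retry, Req, Crit}; fixed.
Sat(A[grant U AX (busy | ~grant)]) = {Hold, Err, Send, Ack, Recv, Retry, Req, Crit}
|Sat(A[grant U AX (busy | ~grant)])| = |{Hold, Err, Send, Ack, Recv, Retry, Req, Crit}| = 8.

8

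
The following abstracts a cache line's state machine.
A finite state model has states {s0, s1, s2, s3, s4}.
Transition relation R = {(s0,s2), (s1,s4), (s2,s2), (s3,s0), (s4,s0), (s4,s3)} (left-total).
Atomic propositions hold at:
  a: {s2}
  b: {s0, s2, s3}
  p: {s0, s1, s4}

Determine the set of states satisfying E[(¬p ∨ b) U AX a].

Sat(¬p) = {s2, s3}
Sat(¬p ∨ b) = {s0, s2, s3}
Sat(AX a) = {s : every successor in {s2}} = {s0, s2}
E[(¬p ∨ b) U AX a]: least fixpoint, start Z0 = Sat(AX a) = {s0, s2}, add states in Sat(¬p ∨ b) with some successor in Z. Z1 = {s0, s2, s3}; fixed.
Sat(E[(¬p ∨ b) U AX a]) = {s0, s2, s3}

{s0, s2, s3}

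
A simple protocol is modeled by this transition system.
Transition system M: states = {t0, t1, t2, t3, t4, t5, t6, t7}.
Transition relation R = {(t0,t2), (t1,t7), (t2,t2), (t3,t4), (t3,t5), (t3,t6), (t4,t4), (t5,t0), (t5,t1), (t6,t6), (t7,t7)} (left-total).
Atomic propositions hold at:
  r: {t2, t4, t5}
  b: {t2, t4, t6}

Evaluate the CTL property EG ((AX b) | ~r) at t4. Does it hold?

Sat(AX b) = {s : every successor in {t2, t4, t6}} = {t0, t2, t4, t6}
Sat(~r) = {t0, t1, t3, t6, t7}
Sat((AX b) | ~r) = {t0, t1, t2, t3, t4, t6, t7}
EG ((AX b) | ~r): greatest fixpoint, start Z0 = {t0, t1, t2, t3, t4, t6, t7}, keep only states in Sat with some successor in Z. Already a fixed point.
Sat(EG ((AX b) | ~r)) = {t0, t1, t2, t3, t4, t6, t7}
t4 ∈ Sat(EG ((AX b) | ~r)) = {t0, t1, t2, t3, t4, t6, t7}, so the formula holds at t4.

Yes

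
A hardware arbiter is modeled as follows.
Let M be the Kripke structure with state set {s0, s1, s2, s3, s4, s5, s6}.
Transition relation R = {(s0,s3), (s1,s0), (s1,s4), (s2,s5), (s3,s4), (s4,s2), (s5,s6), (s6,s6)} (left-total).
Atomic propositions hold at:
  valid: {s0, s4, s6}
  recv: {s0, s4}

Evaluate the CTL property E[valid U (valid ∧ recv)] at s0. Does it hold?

Yes

Sat(valid ∧ recv) = {s0, s4}
E[valid U (valid ∧ recv)]: least fixpoint, start Z0 = Sat((valid ∧ recv)) = {s0, s4}, add states in Sat(valid) with some successor in Z. Already a fixed point.
Sat(E[valid U (valid ∧ recv)]) = {s0, s4}
s0 ∈ Sat(E[valid U (valid ∧ recv)]) = {s0, s4}, so the formula holds at s0.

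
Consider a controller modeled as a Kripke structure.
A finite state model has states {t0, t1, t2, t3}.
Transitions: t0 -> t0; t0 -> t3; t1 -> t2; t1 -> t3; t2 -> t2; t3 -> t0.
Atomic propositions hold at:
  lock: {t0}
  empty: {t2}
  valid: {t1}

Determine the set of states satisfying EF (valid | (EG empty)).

{t1, t2}

EG empty: greatest fixpoint, start Z0 = {t2}, keep only states in Sat with some successor in Z. Already a fixed point.
Sat(EG empty) = {t2}
Sat(valid | (EG empty)) = {t1, t2}
EF (valid | (EG empty)): least fixpoint, start Z0 = {t1, t2}, add states with some successor in Z. Already a fixed point.
Sat(EF (valid | (EG empty))) = {t1, t2}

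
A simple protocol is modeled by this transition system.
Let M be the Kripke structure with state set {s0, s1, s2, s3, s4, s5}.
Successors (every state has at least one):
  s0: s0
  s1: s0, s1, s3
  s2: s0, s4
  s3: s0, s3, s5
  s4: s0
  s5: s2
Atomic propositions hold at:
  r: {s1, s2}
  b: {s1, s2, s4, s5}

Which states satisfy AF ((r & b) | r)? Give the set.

Sat(r & b) = {s1, s2}
Sat((r & b) | r) = {s1, s2}
AF ((r & b) | r): least fixpoint, start Z0 = {s1, s2}, add states with every successor in Z. Z1 = {s1, s2, s5}; fixed.
Sat(AF ((r & b) | r)) = {s1, s2, s5}

{s1, s2, s5}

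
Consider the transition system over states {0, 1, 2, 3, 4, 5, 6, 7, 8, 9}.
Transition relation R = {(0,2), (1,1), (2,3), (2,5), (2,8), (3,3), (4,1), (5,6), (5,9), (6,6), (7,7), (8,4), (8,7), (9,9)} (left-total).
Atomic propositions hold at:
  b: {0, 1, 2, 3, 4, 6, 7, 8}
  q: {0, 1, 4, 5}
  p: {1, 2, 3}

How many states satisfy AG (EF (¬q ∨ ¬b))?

Sat(¬q) = {2, 3, 6, 7, 8, 9}
Sat(¬b) = {5, 9}
Sat(¬q ∨ ¬b) = {2, 3, 5, 6, 7, 8, 9}
EF (¬q ∨ ¬b): least fixpoint, start Z0 = {2, 3, 5, 6, 7, 8, 9}, add states with some successor in Z. Z1 = {0, 2, 3, 5, 6, 7, 8, 9}; fixed.
Sat(EF (¬q ∨ ¬b)) = {0, 2, 3, 5, 6, 7, 8, 9}
AG (EF (¬q ∨ ¬b)): greatest fixpoint, start Z0 = {0, 2, 3, 5, 6, 7, 8, 9}, keep only states in Sat with every successor in Z. Z1 = {0, 2, 3, 5, 6, 7, 9}; Z2 = {0, 3, 5, 6, 7, 9}; Z3 = {3, 5, 6, 7, 9}; fixed.
Sat(AG (EF (¬q ∨ ¬b))) = {3, 5, 6, 7, 9}
|Sat(AG (EF (¬q ∨ ¬b)))| = |{3, 5, 6, 7, 9}| = 5.

5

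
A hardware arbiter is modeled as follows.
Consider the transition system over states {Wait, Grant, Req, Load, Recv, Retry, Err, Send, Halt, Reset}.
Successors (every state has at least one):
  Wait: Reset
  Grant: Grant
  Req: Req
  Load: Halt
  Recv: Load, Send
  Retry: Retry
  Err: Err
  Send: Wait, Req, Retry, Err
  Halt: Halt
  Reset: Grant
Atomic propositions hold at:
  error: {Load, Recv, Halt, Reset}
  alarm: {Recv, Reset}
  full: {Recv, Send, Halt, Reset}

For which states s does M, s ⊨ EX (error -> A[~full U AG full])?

Sat(~full) = {Wait, Grant, Req, Load, Retry, Err}
AG full: greatest fixpoint, start Z0 = {Recv, Send, Halt, Reset}, keep only states in Sat with every successor in Z. Z1 = {Halt}; fixed.
Sat(AG full) = {Halt}
A[~full U AG full]: least fixpoint, start Z0 = Sat(AG full) = {Halt}, add states in Sat(~full) with every successor in Z. Z1 = {Load, Halt}; fixed.
Sat(A[~full U AG full]) = {Load, Halt}
Sat(error -> A[~full U AG full]) = {Wait, Grant, Req, Load, Retry, Err, Send, Halt}
Sat(EX (error -> A[~full U AG full])) = {s : some successor in {Wait, Grant, Req, Load, Retry, Err, Send, Halt}} = {Grant, Req, Load, Recv, Retry, Err, Send, Halt, Reset}

{Grant, Req, Load, Recv, Retry, Err, Send, Halt, Reset}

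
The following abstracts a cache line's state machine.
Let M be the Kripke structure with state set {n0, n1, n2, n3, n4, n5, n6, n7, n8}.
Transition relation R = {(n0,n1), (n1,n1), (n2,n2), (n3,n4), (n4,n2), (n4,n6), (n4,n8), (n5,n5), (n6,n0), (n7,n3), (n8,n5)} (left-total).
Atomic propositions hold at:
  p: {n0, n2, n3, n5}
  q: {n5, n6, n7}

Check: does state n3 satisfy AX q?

No

Sat(AX q) = {s : every successor in {n5, n6, n7}} = {n5, n8}
n3 ∉ Sat(AX q) = {n5, n8}, so the formula does not hold at n3.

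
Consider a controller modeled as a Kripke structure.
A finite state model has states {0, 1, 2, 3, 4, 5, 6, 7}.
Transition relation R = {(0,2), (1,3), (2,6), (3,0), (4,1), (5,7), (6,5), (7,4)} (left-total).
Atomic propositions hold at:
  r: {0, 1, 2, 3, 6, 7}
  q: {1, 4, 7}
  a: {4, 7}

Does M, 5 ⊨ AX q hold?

Yes

Sat(AX q) = {s : every successor in {1, 4, 7}} = {4, 5, 7}
5 ∈ Sat(AX q) = {4, 5, 7}, so the formula holds at 5.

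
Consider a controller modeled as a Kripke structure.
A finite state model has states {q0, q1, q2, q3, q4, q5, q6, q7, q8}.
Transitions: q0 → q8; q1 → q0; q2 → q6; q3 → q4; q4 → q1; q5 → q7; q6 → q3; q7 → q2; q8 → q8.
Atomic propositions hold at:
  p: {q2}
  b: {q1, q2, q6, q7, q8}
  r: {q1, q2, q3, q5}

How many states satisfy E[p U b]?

E[p U b]: least fixpoint, start Z0 = Sat(b) = {q1, q2, q6, q7, q8}, add states in Sat(p) with some successor in Z. Already a fixed point.
Sat(E[p U b]) = {q1, q2, q6, q7, q8}
|Sat(E[p U b])| = |{q1, q2, q6, q7, q8}| = 5.

5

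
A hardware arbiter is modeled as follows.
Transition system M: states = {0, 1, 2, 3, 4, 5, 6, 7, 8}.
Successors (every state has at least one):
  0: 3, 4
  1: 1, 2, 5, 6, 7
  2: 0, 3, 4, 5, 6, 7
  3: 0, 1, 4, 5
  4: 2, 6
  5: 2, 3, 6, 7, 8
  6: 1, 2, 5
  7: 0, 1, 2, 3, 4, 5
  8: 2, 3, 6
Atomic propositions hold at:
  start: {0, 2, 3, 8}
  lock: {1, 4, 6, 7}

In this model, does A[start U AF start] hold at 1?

No

AF start: least fixpoint, start Z0 = {0, 2, 3, 8}, add states with every successor in Z. Already a fixed point.
Sat(AF start) = {0, 2, 3, 8}
A[start U AF start]: least fixpoint, start Z0 = Sat(AF start) = {0, 2, 3, 8}, add states in Sat(start) with every successor in Z. Already a fixed point.
Sat(A[start U AF start]) = {0, 2, 3, 8}
1 ∉ Sat(A[start U AF start]) = {0, 2, 3, 8}, so the formula does not hold at 1.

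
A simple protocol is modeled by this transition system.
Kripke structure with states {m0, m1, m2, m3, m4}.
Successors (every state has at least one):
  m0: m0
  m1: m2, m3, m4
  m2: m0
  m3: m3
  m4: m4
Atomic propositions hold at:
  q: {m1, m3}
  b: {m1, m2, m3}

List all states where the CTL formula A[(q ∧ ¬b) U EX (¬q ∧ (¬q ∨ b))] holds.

Sat(¬b) = {m0, m4}
Sat(q ∧ ¬b) = ∅
Sat(¬q) = {m0, m2, m4}
Sat(¬q ∨ b) = {m0, m1, m2, m3, m4}
Sat(¬q ∧ (¬q ∨ b)) = {m0, m2, m4}
Sat(EX (¬q ∧ (¬q ∨ b))) = {s : some successor in {m0, m2, m4}} = {m0, m1, m2, m4}
A[(q ∧ ¬b) U EX (¬q ∧ (¬q ∨ b))]: least fixpoint, start Z0 = Sat(EX (¬q ∧ (¬q ∨ b))) = {m0, m1, m2, m4}, add states in Sat(q ∧ ¬b) with every successor in Z. Already a fixed point.
Sat(A[(q ∧ ¬b) U EX (¬q ∧ (¬q ∨ b))]) = {m0, m1, m2, m4}

{m0, m1, m2, m4}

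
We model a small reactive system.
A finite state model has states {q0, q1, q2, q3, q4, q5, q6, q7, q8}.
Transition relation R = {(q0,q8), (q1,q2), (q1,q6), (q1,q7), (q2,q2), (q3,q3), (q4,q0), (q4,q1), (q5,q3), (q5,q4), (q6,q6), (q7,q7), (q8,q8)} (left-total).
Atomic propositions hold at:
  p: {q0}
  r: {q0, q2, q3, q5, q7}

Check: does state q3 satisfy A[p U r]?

A[p U r]: least fixpoint, start Z0 = Sat(r) = {q0, q2, q3, q5, q7}, add states in Sat(p) with every successor in Z. Already a fixed point.
Sat(A[p U r]) = {q0, q2, q3, q5, q7}
q3 ∈ Sat(A[p U r]) = {q0, q2, q3, q5, q7}, so the formula holds at q3.

Yes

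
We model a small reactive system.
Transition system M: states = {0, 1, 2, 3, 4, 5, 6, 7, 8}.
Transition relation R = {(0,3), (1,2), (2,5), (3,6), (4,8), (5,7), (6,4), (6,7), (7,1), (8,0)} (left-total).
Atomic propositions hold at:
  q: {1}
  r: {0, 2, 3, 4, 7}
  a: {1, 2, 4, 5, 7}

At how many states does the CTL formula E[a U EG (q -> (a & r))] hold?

Sat(a & r) = {2, 4, 7}
Sat(q -> (a & r)) = {0, 2, 3, 4, 5, 6, 7, 8}
EG (q -> (a & r)): greatest fixpoint, start Z0 = {0, 2, 3, 4, 5, 6, 7, 8}, keep only states in Sat with some successor in Z. Z1 = {0, 2, 3, 4, 5, 6, 8}; Z2 = {0, 2, 3, 4, 6, 8}; Z3 = {0, 3, 4, 6, 8}; fixed.
Sat(EG (q -> (a & r))) = {0, 3, 4, 6, 8}
E[a U EG (q -> (a & r))]: least fixpoint, start Z0 = Sat(EG (q -> (a & r))) = {0, 3, 4, 6, 8}, add states in Sat(a) with some successor in Z. Already a fixed point.
Sat(E[a U EG (q -> (a & r))]) = {0, 3, 4, 6, 8}
|Sat(E[a U EG (q -> (a & r))])| = |{0, 3, 4, 6, 8}| = 5.

5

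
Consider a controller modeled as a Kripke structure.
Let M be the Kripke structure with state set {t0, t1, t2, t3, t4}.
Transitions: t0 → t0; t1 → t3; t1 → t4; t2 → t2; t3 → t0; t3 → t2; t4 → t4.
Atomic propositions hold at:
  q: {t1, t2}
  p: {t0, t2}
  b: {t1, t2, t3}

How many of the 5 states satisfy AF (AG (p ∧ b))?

Sat(p ∧ b) = {t2}
AG (p ∧ b): greatest fixpoint, start Z0 = {t2}, keep only states in Sat with every successor in Z. Already a fixed point.
Sat(AG (p ∧ b)) = {t2}
AF (AG (p ∧ b)): least fixpoint, start Z0 = {t2}, add states with every successor in Z. Already a fixed point.
Sat(AF (AG (p ∧ b))) = {t2}
|Sat(AF (AG (p ∧ b)))| = |{t2}| = 1.

1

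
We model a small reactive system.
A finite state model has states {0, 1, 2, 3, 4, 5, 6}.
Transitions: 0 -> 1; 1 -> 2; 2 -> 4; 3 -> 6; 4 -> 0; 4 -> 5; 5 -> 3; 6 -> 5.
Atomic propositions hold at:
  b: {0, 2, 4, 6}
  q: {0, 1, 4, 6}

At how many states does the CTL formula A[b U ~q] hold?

Sat(~q) = {2, 3, 5}
A[b U ~q]: least fixpoint, start Z0 = Sat(~q) = {2, 3, 5}, add states in Sat(b) with every successor in Z. Z1 = {2, 3, 5, 6}; fixed.
Sat(A[b U ~q]) = {2, 3, 5, 6}
|Sat(A[b U ~q])| = |{2, 3, 5, 6}| = 4.

4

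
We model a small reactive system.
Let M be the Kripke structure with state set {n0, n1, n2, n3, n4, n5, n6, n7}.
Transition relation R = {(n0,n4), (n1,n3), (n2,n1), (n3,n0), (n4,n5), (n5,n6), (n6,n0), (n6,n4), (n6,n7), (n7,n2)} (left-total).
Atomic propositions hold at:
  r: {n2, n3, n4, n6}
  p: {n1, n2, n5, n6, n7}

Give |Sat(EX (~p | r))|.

Sat(~p) = {n0, n3, n4}
Sat(~p | r) = {n0, n2, n3, n4, n6}
Sat(EX (~p | r)) = {s : some successor in {n0, n2, n3, n4, n6}} = {n0, n1, n3, n5, n6, n7}
|Sat(EX (~p | r))| = |{n0, n1, n3, n5, n6, n7}| = 6.

6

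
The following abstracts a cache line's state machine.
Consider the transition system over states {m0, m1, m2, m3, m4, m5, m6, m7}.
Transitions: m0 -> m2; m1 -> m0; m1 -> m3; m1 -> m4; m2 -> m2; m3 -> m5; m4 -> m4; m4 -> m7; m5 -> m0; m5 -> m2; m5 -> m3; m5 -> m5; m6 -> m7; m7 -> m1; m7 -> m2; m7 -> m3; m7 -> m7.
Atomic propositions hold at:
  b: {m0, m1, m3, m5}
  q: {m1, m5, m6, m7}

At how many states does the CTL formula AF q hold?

AF q: least fixpoint, start Z0 = {m1, m5, m6, m7}, add states with every successor in Z. Z1 = {m1, m3, m5, m6, m7}; fixed.
Sat(AF q) = {m1, m3, m5, m6, m7}
|Sat(AF q)| = |{m1, m3, m5, m6, m7}| = 5.

5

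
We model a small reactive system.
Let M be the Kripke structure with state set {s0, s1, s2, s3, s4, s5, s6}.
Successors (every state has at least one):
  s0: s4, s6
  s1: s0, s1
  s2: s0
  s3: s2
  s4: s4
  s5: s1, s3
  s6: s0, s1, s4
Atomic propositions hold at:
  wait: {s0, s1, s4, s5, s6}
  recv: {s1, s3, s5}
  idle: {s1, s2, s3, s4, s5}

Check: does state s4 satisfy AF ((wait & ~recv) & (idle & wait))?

Yes

Sat(~recv) = {s0, s2, s4, s6}
Sat(wait & ~recv) = {s0, s4, s6}
Sat(idle & wait) = {s1, s4, s5}
Sat((wait & ~recv) & (idle & wait)) = {s4}
AF ((wait & ~recv) & (idle & wait)): least fixpoint, start Z0 = {s4}, add states with every successor in Z. Already a fixed point.
Sat(AF ((wait & ~recv) & (idle & wait))) = {s4}
s4 ∈ Sat(AF ((wait & ~recv) & (idle & wait))) = {s4}, so the formula holds at s4.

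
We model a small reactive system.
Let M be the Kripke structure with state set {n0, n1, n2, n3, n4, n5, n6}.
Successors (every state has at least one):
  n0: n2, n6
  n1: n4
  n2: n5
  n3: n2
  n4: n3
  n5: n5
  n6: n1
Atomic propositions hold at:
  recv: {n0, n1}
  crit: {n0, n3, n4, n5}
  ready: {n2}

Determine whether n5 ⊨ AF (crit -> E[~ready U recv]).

No

Sat(~ready) = {n0, n1, n3, n4, n5, n6}
E[~ready U recv]: least fixpoint, start Z0 = Sat(recv) = {n0, n1}, add states in Sat(~ready) with some successor in Z. Z1 = {n0, n1, n6}; fixed.
Sat(E[~ready U recv]) = {n0, n1, n6}
Sat(crit -> E[~ready U recv]) = {n0, n1, n2, n6}
AF (crit -> E[~ready U recv]): least fixpoint, start Z0 = {n0, n1, n2, n6}, add states with every successor in Z. Z1 = {n0, n1, n2, n3, n6}; Z2 = {n0, n1, n2, n3, n4, n6}; fixed.
Sat(AF (crit -> E[~ready U recv])) = {n0, n1, n2, n3, n4, n6}
n5 ∉ Sat(AF (crit -> E[~ready U recv])) = {n0, n1, n2, n3, n4, n6}, so the formula does not hold at n5.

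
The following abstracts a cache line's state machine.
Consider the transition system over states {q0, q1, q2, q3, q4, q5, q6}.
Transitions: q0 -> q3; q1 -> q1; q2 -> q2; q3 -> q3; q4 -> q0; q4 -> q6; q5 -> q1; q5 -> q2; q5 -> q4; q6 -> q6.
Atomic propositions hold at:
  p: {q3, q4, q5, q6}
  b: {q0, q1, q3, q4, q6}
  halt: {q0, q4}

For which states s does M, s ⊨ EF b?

EF b: least fixpoint, start Z0 = {q0, q1, q3, q4, q6}, add states with some successor in Z. Z1 = {q0, q1, q3, q4, q5, q6}; fixed.
Sat(EF b) = {q0, q1, q3, q4, q5, q6}

{q0, q1, q3, q4, q5, q6}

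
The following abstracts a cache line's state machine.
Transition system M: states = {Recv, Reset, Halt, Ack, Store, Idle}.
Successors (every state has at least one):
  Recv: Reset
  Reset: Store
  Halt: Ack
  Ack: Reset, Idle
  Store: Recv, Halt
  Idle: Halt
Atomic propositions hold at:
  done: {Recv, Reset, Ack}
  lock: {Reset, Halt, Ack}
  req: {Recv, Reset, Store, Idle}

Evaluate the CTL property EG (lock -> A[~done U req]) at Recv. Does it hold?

Yes

Sat(~done) = {Halt, Store, Idle}
A[~done U req]: least fixpoint, start Z0 = Sat(req) = {Recv, Reset, Store, Idle}, add states in Sat(~done) with every successor in Z. Already a fixed point.
Sat(A[~done U req]) = {Recv, Reset, Store, Idle}
Sat(lock -> A[~done U req]) = {Recv, Reset, Store, Idle}
EG (lock -> A[~done U req]): greatest fixpoint, start Z0 = {Recv, Reset, Store, Idle}, keep only states in Sat with some successor in Z. Z1 = {Recv, Reset, Store}; fixed.
Sat(EG (lock -> A[~done U req])) = {Recv, Reset, Store}
Recv ∈ Sat(EG (lock -> A[~done U req])) = {Recv, Reset, Store}, so the formula holds at Recv.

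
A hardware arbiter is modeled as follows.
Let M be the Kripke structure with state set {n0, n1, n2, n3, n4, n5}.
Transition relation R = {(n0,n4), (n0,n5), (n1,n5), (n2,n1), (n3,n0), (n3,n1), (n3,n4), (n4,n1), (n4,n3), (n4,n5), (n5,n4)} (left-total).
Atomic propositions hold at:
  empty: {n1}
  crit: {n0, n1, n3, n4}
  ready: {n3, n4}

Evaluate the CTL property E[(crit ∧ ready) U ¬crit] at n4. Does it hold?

Sat(crit ∧ ready) = {n3, n4}
Sat(¬crit) = {n2, n5}
E[(crit ∧ ready) U ¬crit]: least fixpoint, start Z0 = Sat(¬crit) = {n2, n5}, add states in Sat(crit ∧ ready) with some successor in Z. Z1 = {n2, n4, n5}; Z2 = {n2, n3, n4, n5}; fixed.
Sat(E[(crit ∧ ready) U ¬crit]) = {n2, n3, n4, n5}
n4 ∈ Sat(E[(crit ∧ ready) U ¬crit]) = {n2, n3, n4, n5}, so the formula holds at n4.

Yes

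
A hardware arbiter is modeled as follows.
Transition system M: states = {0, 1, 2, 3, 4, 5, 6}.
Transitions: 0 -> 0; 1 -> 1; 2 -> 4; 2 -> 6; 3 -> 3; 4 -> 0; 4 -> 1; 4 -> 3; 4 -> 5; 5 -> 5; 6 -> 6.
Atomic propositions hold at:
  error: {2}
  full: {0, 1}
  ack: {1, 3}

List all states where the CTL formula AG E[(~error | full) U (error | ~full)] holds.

{3, 5, 6}

Sat(~error) = {0, 1, 3, 4, 5, 6}
Sat(~error | full) = {0, 1, 3, 4, 5, 6}
Sat(~full) = {2, 3, 4, 5, 6}
Sat(error | ~full) = {2, 3, 4, 5, 6}
E[(~error | full) U (error | ~full)]: least fixpoint, start Z0 = Sat((error | ~full)) = {2, 3, 4, 5, 6}, add states in Sat(~error | full) with some successor in Z. Already a fixed point.
Sat(E[(~error | full) U (error | ~full)]) = {2, 3, 4, 5, 6}
AG E[(~error | full) U (error | ~full)]: greatest fixpoint, start Z0 = {2, 3, 4, 5, 6}, keep only states in Sat with every successor in Z. Z1 = {2, 3, 5, 6}; Z2 = {3, 5, 6}; fixed.
Sat(AG E[(~error | full) U (error | ~full)]) = {3, 5, 6}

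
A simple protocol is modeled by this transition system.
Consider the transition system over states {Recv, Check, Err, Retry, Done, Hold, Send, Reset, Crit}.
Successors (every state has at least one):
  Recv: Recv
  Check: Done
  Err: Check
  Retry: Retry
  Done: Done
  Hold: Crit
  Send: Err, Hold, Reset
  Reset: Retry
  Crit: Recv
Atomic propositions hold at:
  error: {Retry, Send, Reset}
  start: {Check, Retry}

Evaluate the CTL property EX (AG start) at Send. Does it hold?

No

AG start: greatest fixpoint, start Z0 = {Check, Retry}, keep only states in Sat with every successor in Z. Z1 = {Retry}; fixed.
Sat(AG start) = {Retry}
Sat(EX (AG start)) = {s : some successor in {Retry}} = {Retry, Reset}
Send ∉ Sat(EX (AG start)) = {Retry, Reset}, so the formula does not hold at Send.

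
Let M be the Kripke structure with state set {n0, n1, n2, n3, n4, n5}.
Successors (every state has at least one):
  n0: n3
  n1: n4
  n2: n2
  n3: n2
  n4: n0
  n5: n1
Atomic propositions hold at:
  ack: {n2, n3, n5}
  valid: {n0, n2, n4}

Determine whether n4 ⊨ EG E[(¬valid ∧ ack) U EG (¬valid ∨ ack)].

No

Sat(¬valid) = {n1, n3, n5}
Sat(¬valid ∧ ack) = {n3, n5}
Sat(¬valid ∨ ack) = {n1, n2, n3, n5}
EG (¬valid ∨ ack): greatest fixpoint, start Z0 = {n1, n2, n3, n5}, keep only states in Sat with some successor in Z. Z1 = {n2, n3, n5}; Z2 = {n2, n3}; fixed.
Sat(EG (¬valid ∨ ack)) = {n2, n3}
E[(¬valid ∧ ack) U EG (¬valid ∨ ack)]: least fixpoint, start Z0 = Sat(EG (¬valid ∨ ack)) = {n2, n3}, add states in Sat(¬valid ∧ ack) with some successor in Z. Already a fixed point.
Sat(E[(¬valid ∧ ack) U EG (¬valid ∨ ack)]) = {n2, n3}
EG E[(¬valid ∧ ack) U EG (¬valid ∨ ack)]: greatest fixpoint, start Z0 = {n2, n3}, keep only states in Sat with some successor in Z. Already a fixed point.
Sat(EG E[(¬valid ∧ ack) U EG (¬valid ∨ ack)]) = {n2, n3}
n4 ∉ Sat(EG E[(¬valid ∧ ack) U EG (¬valid ∨ ack)]) = {n2, n3}, so the formula does not hold at n4.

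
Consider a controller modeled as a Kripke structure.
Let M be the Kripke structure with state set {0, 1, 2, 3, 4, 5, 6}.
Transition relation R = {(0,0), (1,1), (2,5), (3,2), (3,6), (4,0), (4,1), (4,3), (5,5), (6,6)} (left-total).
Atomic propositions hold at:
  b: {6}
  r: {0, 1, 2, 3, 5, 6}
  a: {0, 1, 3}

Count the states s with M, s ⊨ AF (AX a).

3

Sat(AX a) = {s : every successor in {0, 1, 3}} = {0, 1, 4}
AF (AX a): least fixpoint, start Z0 = {0, 1, 4}, add states with every successor in Z. Already a fixed point.
Sat(AF (AX a)) = {0, 1, 4}
|Sat(AF (AX a))| = |{0, 1, 4}| = 3.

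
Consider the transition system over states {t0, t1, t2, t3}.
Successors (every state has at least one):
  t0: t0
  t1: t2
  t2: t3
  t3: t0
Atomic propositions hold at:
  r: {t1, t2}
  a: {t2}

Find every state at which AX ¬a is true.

Sat(¬a) = {t0, t1, t3}
Sat(AX ¬a) = {s : every successor in {t0, t1, t3}} = {t0, t2, t3}

{t0, t2, t3}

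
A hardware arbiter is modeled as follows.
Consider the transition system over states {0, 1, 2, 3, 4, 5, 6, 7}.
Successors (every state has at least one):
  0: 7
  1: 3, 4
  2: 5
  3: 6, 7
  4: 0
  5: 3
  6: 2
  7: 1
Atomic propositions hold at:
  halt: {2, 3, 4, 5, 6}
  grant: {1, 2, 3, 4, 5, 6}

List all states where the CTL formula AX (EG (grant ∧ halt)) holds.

{2, 5, 6}

Sat(grant ∧ halt) = {2, 3, 4, 5, 6}
EG (grant ∧ halt): greatest fixpoint, start Z0 = {2, 3, 4, 5, 6}, keep only states in Sat with some successor in Z. Z1 = {2, 3, 5, 6}; fixed.
Sat(EG (grant ∧ halt)) = {2, 3, 5, 6}
Sat(AX (EG (grant ∧ halt))) = {s : every successor in {2, 3, 5, 6}} = {2, 5, 6}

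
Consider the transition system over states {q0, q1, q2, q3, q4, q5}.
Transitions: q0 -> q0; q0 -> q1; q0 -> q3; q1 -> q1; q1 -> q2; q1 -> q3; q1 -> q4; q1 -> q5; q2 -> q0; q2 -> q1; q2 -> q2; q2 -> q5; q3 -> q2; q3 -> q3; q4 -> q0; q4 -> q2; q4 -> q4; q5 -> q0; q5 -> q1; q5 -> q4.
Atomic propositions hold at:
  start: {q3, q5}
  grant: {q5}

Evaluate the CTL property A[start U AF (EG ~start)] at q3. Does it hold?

Sat(~start) = {q0, q1, q2, q4}
EG ~start: greatest fixpoint, start Z0 = {q0, q1, q2, q4}, keep only states in Sat with some successor in Z. Already a fixed point.
Sat(EG ~start) = {q0, q1, q2, q4}
AF (EG ~start): least fixpoint, start Z0 = {q0, q1, q2, q4}, add states with every successor in Z. Z1 = {q0, q1, q2, q4, q5}; fixed.
Sat(AF (EG ~start)) = {q0, q1, q2, q4, q5}
A[start U AF (EG ~start)]: least fixpoint, start Z0 = Sat(AF (EG ~start)) = {q0, q1, q2, q4, q5}, add states in Sat(start) with every successor in Z. Already a fixed point.
Sat(A[start U AF (EG ~start)]) = {q0, q1, q2, q4, q5}
q3 ∉ Sat(A[start U AF (EG ~start)]) = {q0, q1, q2, q4, q5}, so the formula does not hold at q3.

No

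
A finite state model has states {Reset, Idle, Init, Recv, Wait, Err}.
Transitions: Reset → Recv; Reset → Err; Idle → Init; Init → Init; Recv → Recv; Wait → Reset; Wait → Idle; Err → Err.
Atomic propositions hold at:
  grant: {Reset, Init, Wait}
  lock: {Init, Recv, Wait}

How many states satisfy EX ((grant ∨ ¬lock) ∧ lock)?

2

Sat(¬lock) = {Reset, Idle, Err}
Sat(grant ∨ ¬lock) = {Reset, Idle, Init, Wait, Err}
Sat((grant ∨ ¬lock) ∧ lock) = {Init, Wait}
Sat(EX ((grant ∨ ¬lock) ∧ lock)) = {s : some successor in {Init, Wait}} = {Idle, Init}
|Sat(EX ((grant ∨ ¬lock) ∧ lock))| = |{Idle, Init}| = 2.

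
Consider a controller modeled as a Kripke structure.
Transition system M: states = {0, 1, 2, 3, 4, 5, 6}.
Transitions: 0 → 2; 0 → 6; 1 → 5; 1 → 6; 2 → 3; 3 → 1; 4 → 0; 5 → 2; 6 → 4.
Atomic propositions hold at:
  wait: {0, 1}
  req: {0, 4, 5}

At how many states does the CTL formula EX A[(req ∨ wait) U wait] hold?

Sat(req ∨ wait) = {0, 1, 4, 5}
A[(req ∨ wait) U wait]: least fixpoint, start Z0 = Sat(wait) = {0, 1}, add states in Sat(req ∨ wait) with every successor in Z. Z1 = {0, 1, 4}; fixed.
Sat(A[(req ∨ wait) U wait]) = {0, 1, 4}
Sat(EX A[(req ∨ wait) U wait]) = {s : some successor in {0, 1, 4}} = {3, 4, 6}
|Sat(EX A[(req ∨ wait) U wait])| = |{3, 4, 6}| = 3.

3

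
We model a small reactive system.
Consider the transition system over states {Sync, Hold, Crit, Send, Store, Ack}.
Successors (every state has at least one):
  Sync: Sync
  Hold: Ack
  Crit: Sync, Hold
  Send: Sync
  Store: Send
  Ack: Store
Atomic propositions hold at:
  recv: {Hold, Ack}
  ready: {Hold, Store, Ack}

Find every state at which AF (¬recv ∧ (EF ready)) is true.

Sat(¬recv) = {Sync, Crit, Send, Store}
EF ready: least fixpoint, start Z0 = {Hold, Store, Ack}, add states with some successor in Z. Z1 = {Hold, Crit, Store, Ack}; fixed.
Sat(EF ready) = {Hold, Crit, Store, Ack}
Sat(¬recv ∧ (EF ready)) = {Crit, Store}
AF (¬recv ∧ (EF ready)): least fixpoint, start Z0 = {Crit, Store}, add states with every successor in Z. Z1 = {Crit, Store, Ack}; Z2 = {Hold, Crit, Store, Ack}; fixed.
Sat(AF (¬recv ∧ (EF ready))) = {Hold, Crit, Store, Ack}

{Hold, Crit, Store, Ack}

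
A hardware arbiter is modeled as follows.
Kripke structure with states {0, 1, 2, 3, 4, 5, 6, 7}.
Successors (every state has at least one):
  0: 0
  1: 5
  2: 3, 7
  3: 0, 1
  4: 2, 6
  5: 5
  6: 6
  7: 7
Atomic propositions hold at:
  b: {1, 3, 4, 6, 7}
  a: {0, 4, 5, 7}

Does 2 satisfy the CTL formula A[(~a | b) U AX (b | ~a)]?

Sat(~a) = {1, 2, 3, 6}
Sat(~a | b) = {1, 2, 3, 4, 6, 7}
Sat(b | ~a) = {1, 2, 3, 4, 6, 7}
Sat(AX (b | ~a)) = {s : every successor in {1, 2, 3, 4, 6, 7}} = {2, 4, 6, 7}
A[(~a | b) U AX (b | ~a)]: least fixpoint, start Z0 = Sat(AX (b | ~a)) = {2, 4, 6, 7}, add states in Sat(~a | b) with every successor in Z. Already a fixed point.
Sat(A[(~a | b) U AX (b | ~a)]) = {2, 4, 6, 7}
2 ∈ Sat(A[(~a | b) U AX (b | ~a)]) = {2, 4, 6, 7}, so the formula holds at 2.

Yes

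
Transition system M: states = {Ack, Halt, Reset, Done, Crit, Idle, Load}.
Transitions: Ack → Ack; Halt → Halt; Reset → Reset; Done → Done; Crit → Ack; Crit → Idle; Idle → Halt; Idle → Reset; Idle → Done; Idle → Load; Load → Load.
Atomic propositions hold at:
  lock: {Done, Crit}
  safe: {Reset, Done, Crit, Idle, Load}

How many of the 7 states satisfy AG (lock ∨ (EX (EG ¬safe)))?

3

Sat(¬safe) = {Ack, Halt}
EG ¬safe: greatest fixpoint, start Z0 = {Ack, Halt}, keep only states in Sat with some successor in Z. Already a fixed point.
Sat(EG ¬safe) = {Ack, Halt}
Sat(EX (EG ¬safe)) = {s : some successor in {Ack, Halt}} = {Ack, Halt, Crit, Idle}
Sat(lock ∨ (EX (EG ¬safe))) = {Ack, Halt, Done, Crit, Idle}
AG (lock ∨ (EX (EG ¬safe))): greatest fixpoint, start Z0 = {Ack, Halt, Done, Crit, Idle}, keep only states in Sat with every successor in Z. Z1 = {Ack, Halt, Done, Crit}; Z2 = {Ack, Halt, Done}; fixed.
Sat(AG (lock ∨ (EX (EG ¬safe)))) = {Ack, Halt, Done}
|Sat(AG (lock ∨ (EX (EG ¬safe))))| = |{Ack, Halt, Done}| = 3.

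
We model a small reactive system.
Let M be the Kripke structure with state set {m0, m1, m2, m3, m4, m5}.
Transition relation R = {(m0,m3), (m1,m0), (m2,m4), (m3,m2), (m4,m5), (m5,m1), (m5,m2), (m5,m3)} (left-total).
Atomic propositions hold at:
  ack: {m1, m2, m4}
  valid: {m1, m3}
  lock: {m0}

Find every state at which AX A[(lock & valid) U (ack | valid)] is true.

{m0, m2, m3, m5}

Sat(lock & valid) = ∅
Sat(ack | valid) = {m1, m2, m3, m4}
A[(lock & valid) U (ack | valid)]: least fixpoint, start Z0 = Sat((ack | valid)) = {m1, m2, m3, m4}, add states in Sat(lock & valid) with every successor in Z. Already a fixed point.
Sat(A[(lock & valid) U (ack | valid)]) = {m1, m2, m3, m4}
Sat(AX A[(lock & valid) U (ack | valid)]) = {s : every successor in {m1, m2, m3, m4}} = {m0, m2, m3, m5}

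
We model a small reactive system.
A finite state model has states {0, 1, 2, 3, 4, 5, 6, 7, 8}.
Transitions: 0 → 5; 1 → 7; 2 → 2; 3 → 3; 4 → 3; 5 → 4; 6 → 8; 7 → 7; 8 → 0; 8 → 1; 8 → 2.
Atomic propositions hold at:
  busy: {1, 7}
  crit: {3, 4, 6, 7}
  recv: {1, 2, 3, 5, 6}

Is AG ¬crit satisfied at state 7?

No

Sat(¬crit) = {0, 1, 2, 5, 8}
AG ¬crit: greatest fixpoint, start Z0 = {0, 1, 2, 5, 8}, keep only states in Sat with every successor in Z. Z1 = {0, 2, 8}; Z2 = {2}; fixed.
Sat(AG ¬crit) = {2}
7 ∉ Sat(AG ¬crit) = {2}, so the formula does not hold at 7.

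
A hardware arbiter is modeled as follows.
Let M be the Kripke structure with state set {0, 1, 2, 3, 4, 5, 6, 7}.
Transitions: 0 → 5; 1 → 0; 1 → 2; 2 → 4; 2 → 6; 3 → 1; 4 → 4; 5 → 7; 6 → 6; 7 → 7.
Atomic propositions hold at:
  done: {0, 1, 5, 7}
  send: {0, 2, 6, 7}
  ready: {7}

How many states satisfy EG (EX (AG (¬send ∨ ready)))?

5

Sat(¬send) = {1, 3, 4, 5}
Sat(¬send ∨ ready) = {1, 3, 4, 5, 7}
AG (¬send ∨ ready): greatest fixpoint, start Z0 = {1, 3, 4, 5, 7}, keep only states in Sat with every successor in Z. Z1 = {3, 4, 5, 7}; Z2 = {4, 5, 7}; fixed.
Sat(AG (¬send ∨ ready)) = {4, 5, 7}
Sat(EX (AG (¬send ∨ ready))) = {s : some successor in {4, 5, 7}} = {0, 2, 4, 5, 7}
EG (EX (AG (¬send ∨ ready))): greatest fixpoint, start Z0 = {0, 2, 4, 5, 7}, keep only states in Sat with some successor in Z. Already a fixed point.
Sat(EG (EX (AG (¬send ∨ ready)))) = {0, 2, 4, 5, 7}
|Sat(EG (EX (AG (¬send ∨ ready))))| = |{0, 2, 4, 5, 7}| = 5.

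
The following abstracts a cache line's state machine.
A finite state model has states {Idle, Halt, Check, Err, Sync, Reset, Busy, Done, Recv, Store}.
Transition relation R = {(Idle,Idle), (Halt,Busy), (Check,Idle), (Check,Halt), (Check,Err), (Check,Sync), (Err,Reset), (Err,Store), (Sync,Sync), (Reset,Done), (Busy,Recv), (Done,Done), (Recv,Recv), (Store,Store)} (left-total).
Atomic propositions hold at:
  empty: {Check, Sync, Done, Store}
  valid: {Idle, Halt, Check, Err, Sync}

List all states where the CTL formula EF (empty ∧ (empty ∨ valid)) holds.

{Check, Err, Sync, Reset, Done, Store}

Sat(empty ∨ valid) = {Idle, Halt, Check, Err, Sync, Done, Store}
Sat(empty ∧ (empty ∨ valid)) = {Check, Sync, Done, Store}
EF (empty ∧ (empty ∨ valid)): least fixpoint, start Z0 = {Check, Sync, Done, Store}, add states with some successor in Z. Z1 = {Check, Err, Sync, Reset, Done, Store}; fixed.
Sat(EF (empty ∧ (empty ∨ valid))) = {Check, Err, Sync, Reset, Done, Store}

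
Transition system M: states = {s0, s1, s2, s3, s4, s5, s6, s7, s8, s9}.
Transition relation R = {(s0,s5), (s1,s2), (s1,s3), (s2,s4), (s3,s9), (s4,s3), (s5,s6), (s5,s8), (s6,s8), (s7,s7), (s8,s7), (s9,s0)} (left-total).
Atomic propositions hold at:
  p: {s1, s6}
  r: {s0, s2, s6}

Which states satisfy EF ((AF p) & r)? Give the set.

{s0, s1, s2, s3, s4, s5, s6, s9}

AF p: least fixpoint, start Z0 = {s1, s6}, add states with every successor in Z. Already a fixed point.
Sat(AF p) = {s1, s6}
Sat((AF p) & r) = {s6}
EF ((AF p) & r): least fixpoint, start Z0 = {s6}, add states with some successor in Z. Z1 = {s5, s6}; Z2 = {s0, s5, s6}; Z3 = {s0, s5, s6, s9}; Z4 = {s0, s3, s5, s6, s9}; Z5 = {s0, s1, s3, s4, s5, s6, s9}; Z6 = {s0, s1, s2, s3, s4, s5, s6, s9}; fixed.
Sat(EF ((AF p) & r)) = {s0, s1, s2, s3, s4, s5, s6, s9}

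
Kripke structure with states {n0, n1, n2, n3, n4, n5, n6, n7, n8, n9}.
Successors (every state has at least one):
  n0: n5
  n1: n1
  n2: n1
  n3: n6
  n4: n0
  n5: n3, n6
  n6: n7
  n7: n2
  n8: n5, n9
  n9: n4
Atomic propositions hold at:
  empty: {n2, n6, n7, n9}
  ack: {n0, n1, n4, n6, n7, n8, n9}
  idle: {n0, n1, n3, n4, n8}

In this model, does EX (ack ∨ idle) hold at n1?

Sat(ack ∨ idle) = {n0, n1, n3, n4, n6, n7, n8, n9}
Sat(EX (ack ∨ idle)) = {s : some successor in {n0, n1, n3, n4, n6, n7, n8, n9}} = {n1, n2, n3, n4, n5, n6, n8, n9}
n1 ∈ Sat(EX (ack ∨ idle)) = {n1, n2, n3, n4, n5, n6, n8, n9}, so the formula holds at n1.

Yes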